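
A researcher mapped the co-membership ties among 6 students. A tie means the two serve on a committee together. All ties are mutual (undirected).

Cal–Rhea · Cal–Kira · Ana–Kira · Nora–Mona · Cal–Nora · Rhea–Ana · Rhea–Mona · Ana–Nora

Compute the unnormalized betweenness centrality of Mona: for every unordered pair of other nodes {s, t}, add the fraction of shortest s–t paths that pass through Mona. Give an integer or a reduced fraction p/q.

Pairs whose geodesics pass through Mona — Rhea–Nora: 1/3.
All other pairs contribute 0.
Summing the contributions gives betweenness(Mona) = 1/3.

1/3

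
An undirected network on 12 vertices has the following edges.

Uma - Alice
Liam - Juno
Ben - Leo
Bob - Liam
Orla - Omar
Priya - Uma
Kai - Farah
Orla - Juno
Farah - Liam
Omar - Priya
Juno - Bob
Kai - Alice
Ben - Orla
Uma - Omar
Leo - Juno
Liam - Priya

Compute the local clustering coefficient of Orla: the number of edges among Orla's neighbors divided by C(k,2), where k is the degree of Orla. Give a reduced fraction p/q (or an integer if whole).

Orla's neighbors: Ben, Juno, and Omar (k = 3).
Possible neighbor pairs: C(3,2) = 3. Edges among them: none → e = 0.
Clustering(Orla) = 0/3 = 0.

0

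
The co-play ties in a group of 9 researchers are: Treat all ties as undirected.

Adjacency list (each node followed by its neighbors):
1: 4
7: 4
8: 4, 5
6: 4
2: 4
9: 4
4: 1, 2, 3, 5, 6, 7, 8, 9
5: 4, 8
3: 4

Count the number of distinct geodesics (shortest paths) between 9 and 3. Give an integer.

1

The shortest distance is 2, and the only length-2 path is 9–4–3. So there is exactly 1 shortest path.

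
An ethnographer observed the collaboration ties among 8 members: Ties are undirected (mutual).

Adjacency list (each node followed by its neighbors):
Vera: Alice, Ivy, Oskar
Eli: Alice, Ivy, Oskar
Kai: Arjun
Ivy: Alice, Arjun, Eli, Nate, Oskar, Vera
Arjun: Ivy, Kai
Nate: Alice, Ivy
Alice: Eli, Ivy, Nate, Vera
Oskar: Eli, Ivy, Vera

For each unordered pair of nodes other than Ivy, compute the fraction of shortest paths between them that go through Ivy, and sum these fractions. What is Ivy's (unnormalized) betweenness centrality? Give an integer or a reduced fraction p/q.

Pairs whose geodesics pass through Ivy — Eli–Nate: 1/2; Eli–Vera: 1/3; Eli–Arjun: 1; Eli–Kai: 1; Nate–Oskar: 1; Nate–Vera: 1/2; Nate–Arjun: 1; Nate–Kai: 1; Alice–Oskar: 1/3; Alice–Arjun: 1; Alice–Kai: 1; Oskar–Arjun: 1; Oskar–Kai: 1; Vera–Arjun: 1 … (+1 more pairs).
All other pairs contribute 0.
Summing the contributions gives betweenness(Ivy) = 38/3.

38/3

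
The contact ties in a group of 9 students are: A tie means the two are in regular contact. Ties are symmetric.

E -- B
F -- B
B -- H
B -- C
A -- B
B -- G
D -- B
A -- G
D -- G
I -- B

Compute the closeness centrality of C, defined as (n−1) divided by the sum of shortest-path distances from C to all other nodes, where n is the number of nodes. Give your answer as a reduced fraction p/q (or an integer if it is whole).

8/15

Distances from C: A:2, B:1, D:2, E:2, F:2, G:2, H:2, I:2. Sum = 15.
n = 9, so closeness = 8/15.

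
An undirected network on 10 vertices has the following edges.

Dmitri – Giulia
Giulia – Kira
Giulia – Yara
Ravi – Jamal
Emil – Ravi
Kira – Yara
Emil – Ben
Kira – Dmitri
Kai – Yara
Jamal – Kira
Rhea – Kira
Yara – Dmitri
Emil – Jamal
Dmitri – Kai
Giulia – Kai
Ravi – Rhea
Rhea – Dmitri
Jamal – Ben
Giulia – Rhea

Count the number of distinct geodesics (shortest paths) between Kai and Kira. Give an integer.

The shortest distance is 2. The length-2 paths are: Kai–Dmitri–Kira; Kai–Giulia–Kira; Kai–Yara–Kira.
That gives 3 distinct shortest paths.

3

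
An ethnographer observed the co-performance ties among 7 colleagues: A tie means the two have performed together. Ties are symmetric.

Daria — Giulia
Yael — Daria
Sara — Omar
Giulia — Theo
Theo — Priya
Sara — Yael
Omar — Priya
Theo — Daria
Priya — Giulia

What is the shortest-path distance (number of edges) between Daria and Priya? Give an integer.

2

One shortest route is Daria – Giulia – Priya, which uses 2 edges, and Daria and Priya are not directly tied, so nothing shorter exists. So d(Daria,Priya) = 2.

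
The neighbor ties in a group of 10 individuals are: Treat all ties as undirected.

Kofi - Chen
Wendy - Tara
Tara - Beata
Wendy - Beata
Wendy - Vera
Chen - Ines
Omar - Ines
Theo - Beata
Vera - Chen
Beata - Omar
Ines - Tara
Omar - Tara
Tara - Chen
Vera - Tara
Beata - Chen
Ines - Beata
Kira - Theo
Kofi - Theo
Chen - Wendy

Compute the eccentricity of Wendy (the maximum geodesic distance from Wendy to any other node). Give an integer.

3

Distances from Wendy: Beata:1, Chen:1, Ines:2, Kira:3, Kofi:2, Omar:2, Tara:1, Theo:2, Vera:1.
The largest is 3 (to Kira), so the eccentricity of Wendy is 3.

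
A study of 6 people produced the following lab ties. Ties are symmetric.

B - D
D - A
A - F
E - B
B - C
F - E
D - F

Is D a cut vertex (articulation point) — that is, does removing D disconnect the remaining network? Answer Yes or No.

No

Even without D, every remaining node can still reach every other (the residual graph is connected), so D is not a cut vertex.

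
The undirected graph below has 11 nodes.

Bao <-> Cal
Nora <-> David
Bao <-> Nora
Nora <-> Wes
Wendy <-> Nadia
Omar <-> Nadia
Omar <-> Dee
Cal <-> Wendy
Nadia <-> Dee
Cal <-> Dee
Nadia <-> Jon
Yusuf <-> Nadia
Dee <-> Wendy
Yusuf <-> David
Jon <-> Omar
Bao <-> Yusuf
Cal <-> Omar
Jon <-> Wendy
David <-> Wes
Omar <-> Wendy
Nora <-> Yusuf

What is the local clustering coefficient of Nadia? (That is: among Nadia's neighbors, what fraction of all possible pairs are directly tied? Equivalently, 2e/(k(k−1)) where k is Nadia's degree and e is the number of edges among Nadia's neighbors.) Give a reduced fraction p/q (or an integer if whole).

Nadia's neighbors: Dee, Jon, Omar, Wendy, and Yusuf (k = 5).
Possible neighbor pairs: C(5,2) = 10. Edges among them: Dee–Omar, Dee–Wendy, Jon–Omar, Jon–Wendy, Omar–Wendy → e = 5.
Clustering(Nadia) = 5/10 = 1/2.

1/2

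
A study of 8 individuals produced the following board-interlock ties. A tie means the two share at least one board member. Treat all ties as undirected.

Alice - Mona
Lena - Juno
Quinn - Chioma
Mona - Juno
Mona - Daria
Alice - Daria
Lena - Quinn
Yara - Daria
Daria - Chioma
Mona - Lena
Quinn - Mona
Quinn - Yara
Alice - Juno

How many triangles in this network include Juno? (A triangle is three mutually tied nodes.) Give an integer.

Juno's neighbors: Alice, Lena, and Mona.
Neighbor pairs that are themselves tied: Juno–Alice–Mona; Juno–Lena–Mona. Each forms one triangle with Juno, for 2 in total.

2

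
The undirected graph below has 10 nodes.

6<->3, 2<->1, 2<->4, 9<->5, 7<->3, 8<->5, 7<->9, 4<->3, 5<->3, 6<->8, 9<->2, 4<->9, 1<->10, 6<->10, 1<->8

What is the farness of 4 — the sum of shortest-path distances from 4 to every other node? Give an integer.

Distances from 4: 1:2, 2:1, 3:1, 5:2, 6:2, 7:2, 8:3, 9:1, 10:3.
Sum = 2 + 1 + 1 + 2 + 2 + 2 + 3 + 1 + 3 = 17.

17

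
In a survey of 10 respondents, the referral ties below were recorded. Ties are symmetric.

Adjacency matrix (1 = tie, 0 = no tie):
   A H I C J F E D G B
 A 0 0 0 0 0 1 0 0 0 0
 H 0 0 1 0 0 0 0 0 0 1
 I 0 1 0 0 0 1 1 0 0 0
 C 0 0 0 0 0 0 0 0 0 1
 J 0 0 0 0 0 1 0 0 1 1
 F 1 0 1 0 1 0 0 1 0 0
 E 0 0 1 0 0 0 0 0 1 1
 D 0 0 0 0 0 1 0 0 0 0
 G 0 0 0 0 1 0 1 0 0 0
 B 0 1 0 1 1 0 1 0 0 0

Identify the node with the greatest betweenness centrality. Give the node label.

Unnormalized betweenness of each node: A:0, B:32/3, C:0, D:0, E:11/3, F:16, G:1/2, H:1, I:41/6, J:31/3.
F has the largest value, 16, making it the main broker — the node through which the most shortest paths run.

F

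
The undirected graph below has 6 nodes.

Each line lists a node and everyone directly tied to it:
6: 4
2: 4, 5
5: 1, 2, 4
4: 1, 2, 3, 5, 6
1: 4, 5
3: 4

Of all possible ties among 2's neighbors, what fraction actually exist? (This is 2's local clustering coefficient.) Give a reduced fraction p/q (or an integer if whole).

1

2's neighbors: 4 and 5 (k = 2).
Possible neighbor pairs: C(2,2) = 1. Edges among them: 4–5 → e = 1.
Clustering(2) = 1/1.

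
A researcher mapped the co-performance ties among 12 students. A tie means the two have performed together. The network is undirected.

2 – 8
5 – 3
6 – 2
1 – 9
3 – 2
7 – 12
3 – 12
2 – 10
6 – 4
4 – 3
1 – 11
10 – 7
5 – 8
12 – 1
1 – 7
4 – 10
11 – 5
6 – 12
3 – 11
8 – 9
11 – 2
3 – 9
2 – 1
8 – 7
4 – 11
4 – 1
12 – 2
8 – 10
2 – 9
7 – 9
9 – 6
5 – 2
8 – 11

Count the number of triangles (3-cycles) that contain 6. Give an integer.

2

6's neighbors: 2, 4, 9, and 12.
Neighbor pairs that are themselves tied: 6–2–9; 6–2–12. Each forms one triangle with 6, for 2 in total.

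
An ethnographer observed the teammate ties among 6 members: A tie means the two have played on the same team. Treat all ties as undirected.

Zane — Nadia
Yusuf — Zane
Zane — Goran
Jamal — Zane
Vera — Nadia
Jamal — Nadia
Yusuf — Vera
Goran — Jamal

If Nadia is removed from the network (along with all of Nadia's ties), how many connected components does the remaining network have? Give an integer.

1

Nadia's neighbors (Jamal, Vera, and Zane) remain reachable from one another through other ties, so the rest of the network stays in one piece.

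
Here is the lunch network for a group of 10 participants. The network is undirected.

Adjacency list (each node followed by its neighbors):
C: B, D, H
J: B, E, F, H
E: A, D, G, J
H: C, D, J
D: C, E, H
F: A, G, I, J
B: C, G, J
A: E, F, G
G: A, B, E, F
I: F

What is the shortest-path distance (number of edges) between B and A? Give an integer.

2

One shortest route is B – G – A, which uses 2 edges, and B and A are not directly tied, so nothing shorter exists. So d(B,A) = 2.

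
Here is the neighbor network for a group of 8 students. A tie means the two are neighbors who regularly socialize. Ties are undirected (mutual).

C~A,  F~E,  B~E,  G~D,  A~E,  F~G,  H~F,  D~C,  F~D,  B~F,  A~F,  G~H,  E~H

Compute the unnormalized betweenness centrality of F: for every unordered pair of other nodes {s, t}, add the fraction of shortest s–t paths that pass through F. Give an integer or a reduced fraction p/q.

49/6

Pairs whose geodesics pass through F — E–G: 1/2; E–D: 1; G–A: 1; G–B: 1; A–H: 1/2; A–D: 1/2; A–B: 1/2; H–D: 1/2; H–B: 1/2; H–C: 2/4; D–B: 1; B–C: 2/3.
All other pairs contribute 0.
Summing the contributions gives betweenness(F) = 49/6.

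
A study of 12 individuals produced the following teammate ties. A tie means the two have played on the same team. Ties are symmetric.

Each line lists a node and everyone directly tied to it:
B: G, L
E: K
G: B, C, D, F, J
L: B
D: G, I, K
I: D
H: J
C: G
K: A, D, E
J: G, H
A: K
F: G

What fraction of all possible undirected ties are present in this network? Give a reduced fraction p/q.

1/6

There are 11 edges and 12 nodes, so the maximum possible is C(12,2) = 66.
Density = 11/66 = 1/6.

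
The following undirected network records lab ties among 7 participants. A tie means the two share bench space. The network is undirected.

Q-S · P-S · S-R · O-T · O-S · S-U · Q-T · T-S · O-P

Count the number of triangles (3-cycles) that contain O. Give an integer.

O's neighbors: P, S, and T.
Neighbor pairs that are themselves tied: O–P–S; O–S–T. Each forms one triangle with O, for 2 in total.

2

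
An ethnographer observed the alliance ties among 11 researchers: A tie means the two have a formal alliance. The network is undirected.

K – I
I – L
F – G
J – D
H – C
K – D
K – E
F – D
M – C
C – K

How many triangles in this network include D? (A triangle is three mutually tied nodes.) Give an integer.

0

D's neighbors are F, J, and K, but none of them are tied to each other, so no triangle contains D.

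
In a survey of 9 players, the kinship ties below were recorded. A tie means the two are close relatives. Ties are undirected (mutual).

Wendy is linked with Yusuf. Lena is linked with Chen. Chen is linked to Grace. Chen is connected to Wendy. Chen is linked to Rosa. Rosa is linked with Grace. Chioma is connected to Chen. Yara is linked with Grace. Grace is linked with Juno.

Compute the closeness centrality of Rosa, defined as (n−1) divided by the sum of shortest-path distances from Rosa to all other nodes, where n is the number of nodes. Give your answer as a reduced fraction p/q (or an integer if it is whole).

Distances from Rosa: Chen:1, Chioma:2, Grace:1, Juno:2, Lena:2, Wendy:2, Yara:2, Yusuf:3. Sum = 15.
n = 9, so closeness = 8/15.

8/15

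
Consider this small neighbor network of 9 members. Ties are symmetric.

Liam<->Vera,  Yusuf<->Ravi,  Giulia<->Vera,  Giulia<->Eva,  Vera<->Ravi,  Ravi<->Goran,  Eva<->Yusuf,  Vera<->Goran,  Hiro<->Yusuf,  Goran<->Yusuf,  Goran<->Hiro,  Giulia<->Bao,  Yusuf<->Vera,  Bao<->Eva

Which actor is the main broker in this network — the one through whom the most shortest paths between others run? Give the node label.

Unnormalized betweenness of each node: Bao:0, Eva:23/6, Giulia:4, Goran:11/6, Hiro:0, Liam:0, Ravi:0, Vera:67/6, Yusuf:49/6.
Vera has the largest value, 67/6, making it the main broker — the node through which the most shortest paths run.

Vera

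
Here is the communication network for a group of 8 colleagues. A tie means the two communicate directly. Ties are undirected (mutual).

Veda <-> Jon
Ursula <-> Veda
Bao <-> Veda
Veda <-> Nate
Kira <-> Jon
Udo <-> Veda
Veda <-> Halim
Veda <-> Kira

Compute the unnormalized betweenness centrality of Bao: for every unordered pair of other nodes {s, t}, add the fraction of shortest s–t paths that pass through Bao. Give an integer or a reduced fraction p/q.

0

No shortest path between any pair of other nodes passes through Bao.
Summing the contributions gives betweenness(Bao) = 0.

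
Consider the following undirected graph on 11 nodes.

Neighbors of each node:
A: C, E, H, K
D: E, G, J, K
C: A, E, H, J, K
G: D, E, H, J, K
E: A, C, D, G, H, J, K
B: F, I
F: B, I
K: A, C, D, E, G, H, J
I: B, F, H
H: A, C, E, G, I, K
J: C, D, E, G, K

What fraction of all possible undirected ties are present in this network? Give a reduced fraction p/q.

There are 25 edges and 11 nodes, so the maximum possible is C(11,2) = 55.
Density = 25/55 = 5/11.

5/11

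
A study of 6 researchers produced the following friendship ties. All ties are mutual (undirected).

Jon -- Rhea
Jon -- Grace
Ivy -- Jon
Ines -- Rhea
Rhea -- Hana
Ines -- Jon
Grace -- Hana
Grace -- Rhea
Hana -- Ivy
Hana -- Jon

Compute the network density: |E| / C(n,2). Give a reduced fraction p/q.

There are 10 edges and 6 nodes, so the maximum possible is C(6,2) = 15.
Density = 10/15 = 2/3.

2/3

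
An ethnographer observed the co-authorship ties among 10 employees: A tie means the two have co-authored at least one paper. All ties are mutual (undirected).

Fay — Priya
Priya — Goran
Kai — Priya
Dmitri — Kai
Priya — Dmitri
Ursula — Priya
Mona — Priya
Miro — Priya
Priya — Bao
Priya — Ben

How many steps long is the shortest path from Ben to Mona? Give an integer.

One shortest route is Ben – Priya – Mona, which uses 2 edges, and Ben and Mona are not directly tied, so nothing shorter exists. So d(Ben,Mona) = 2.

2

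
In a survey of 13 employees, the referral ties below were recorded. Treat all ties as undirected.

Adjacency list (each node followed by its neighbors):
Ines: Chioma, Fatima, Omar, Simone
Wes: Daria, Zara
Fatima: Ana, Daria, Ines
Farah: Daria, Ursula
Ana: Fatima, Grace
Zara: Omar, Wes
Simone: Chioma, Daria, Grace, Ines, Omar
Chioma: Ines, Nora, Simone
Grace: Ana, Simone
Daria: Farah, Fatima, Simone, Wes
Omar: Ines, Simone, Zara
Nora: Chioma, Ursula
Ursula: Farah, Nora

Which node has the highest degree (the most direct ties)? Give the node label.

Simone

Degrees — Ana:2, Chioma:3, Daria:4, Farah:2, Fatima:3, Grace:2, Ines:4, Nora:2, Omar:3, Simone:5, Ursula:2, Wes:2, Zara:2.
The maximum is 5, attained only by Simone.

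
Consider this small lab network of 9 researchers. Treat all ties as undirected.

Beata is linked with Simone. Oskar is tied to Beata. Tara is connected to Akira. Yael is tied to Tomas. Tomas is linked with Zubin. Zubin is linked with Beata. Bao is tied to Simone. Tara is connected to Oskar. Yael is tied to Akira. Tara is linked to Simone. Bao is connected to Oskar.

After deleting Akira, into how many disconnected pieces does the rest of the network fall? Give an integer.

Akira's neighbors (Tara and Yael) remain reachable from one another through other ties, so the rest of the network stays in one piece.

1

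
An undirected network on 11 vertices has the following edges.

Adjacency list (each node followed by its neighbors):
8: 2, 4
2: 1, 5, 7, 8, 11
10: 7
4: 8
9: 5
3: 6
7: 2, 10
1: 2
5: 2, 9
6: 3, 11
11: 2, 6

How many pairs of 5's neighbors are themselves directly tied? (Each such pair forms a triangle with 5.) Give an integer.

5's neighbors are 2 and 9, but none of them are tied to each other, so no triangle contains 5.

0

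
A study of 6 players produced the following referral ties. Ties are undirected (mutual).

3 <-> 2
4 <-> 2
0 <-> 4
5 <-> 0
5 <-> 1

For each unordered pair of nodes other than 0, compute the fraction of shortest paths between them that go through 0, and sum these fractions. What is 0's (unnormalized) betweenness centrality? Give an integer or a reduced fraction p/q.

Pairs whose geodesics pass through 0 — 4–1: 1; 4–5: 1; 3–1: 1; 3–5: 1; 2–1: 1; 2–5: 1.
All other pairs contribute 0.
Summing the contributions gives betweenness(0) = 6.

6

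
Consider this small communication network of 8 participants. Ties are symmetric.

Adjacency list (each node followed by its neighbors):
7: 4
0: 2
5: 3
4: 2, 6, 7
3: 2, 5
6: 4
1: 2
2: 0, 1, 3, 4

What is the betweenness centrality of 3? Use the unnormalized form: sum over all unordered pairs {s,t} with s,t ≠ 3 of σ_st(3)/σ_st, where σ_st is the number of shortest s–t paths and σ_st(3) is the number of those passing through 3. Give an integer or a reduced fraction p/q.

Pairs whose geodesics pass through 3 — 4–5: 1; 2–5: 1; 6–5: 1; 7–5: 1; 1–5: 1; 5–0: 1.
All other pairs contribute 0.
Summing the contributions gives betweenness(3) = 6.

6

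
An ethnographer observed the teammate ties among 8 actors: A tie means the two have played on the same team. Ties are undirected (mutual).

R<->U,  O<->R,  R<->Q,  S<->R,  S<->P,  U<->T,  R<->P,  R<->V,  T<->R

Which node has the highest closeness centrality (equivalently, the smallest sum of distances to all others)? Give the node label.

R

Farness (sum of distances to all others) for each node — O:13, P:12, Q:13, R:7, S:12, T:12, U:12, V:13.
The smallest farness is 7, for R, so R has the highest closeness.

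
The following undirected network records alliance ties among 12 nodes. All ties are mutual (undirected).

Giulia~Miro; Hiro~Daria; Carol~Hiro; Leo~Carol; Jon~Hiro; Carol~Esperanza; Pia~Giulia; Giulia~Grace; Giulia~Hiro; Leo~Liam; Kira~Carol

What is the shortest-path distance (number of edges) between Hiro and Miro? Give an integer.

One shortest route is Hiro – Giulia – Miro, which uses 2 edges, and Hiro and Miro are not directly tied, so nothing shorter exists. So d(Hiro,Miro) = 2.

2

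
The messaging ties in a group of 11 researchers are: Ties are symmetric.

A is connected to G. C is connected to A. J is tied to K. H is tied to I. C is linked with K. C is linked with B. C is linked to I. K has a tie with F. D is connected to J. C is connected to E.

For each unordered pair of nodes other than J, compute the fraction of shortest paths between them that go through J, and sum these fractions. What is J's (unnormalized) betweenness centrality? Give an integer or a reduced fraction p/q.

Pairs whose geodesics pass through J — K–D: 1; H–D: 1; G–D: 1; C–D: 1; B–D: 1; D–F: 1; D–I: 1; D–E: 1; D–A: 1.
All other pairs contribute 0.
Summing the contributions gives betweenness(J) = 9.

9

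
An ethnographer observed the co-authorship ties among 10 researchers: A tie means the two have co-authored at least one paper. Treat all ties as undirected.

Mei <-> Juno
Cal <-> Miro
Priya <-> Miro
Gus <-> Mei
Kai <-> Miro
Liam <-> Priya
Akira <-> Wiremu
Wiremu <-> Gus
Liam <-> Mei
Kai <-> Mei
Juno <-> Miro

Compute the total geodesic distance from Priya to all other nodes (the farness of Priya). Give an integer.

Distances from Priya: Akira:5, Cal:2, Gus:3, Juno:2, Kai:2, Liam:1, Mei:2, Miro:1, Wiremu:4.
Sum = 5 + 2 + 3 + 2 + 2 + 1 + 2 + 1 + 4 = 22.

22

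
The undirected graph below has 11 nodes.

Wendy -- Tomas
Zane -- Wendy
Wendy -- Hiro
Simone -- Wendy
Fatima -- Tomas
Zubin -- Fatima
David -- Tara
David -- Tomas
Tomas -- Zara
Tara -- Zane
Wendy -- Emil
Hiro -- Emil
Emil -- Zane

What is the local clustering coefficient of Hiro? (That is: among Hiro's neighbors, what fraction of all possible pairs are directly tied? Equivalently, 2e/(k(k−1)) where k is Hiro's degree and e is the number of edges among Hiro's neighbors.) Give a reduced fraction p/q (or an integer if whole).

Hiro's neighbors: Emil and Wendy (k = 2).
Possible neighbor pairs: C(2,2) = 1. Edges among them: Emil–Wendy → e = 1.
Clustering(Hiro) = 1/1.

1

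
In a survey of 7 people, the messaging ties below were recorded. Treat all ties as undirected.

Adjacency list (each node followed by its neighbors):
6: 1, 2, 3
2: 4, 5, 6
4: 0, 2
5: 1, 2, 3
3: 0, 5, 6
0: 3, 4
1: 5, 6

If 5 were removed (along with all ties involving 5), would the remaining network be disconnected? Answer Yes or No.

No

Even without 5, every remaining node can still reach every other (the residual graph is connected), so 5 is not a cut vertex.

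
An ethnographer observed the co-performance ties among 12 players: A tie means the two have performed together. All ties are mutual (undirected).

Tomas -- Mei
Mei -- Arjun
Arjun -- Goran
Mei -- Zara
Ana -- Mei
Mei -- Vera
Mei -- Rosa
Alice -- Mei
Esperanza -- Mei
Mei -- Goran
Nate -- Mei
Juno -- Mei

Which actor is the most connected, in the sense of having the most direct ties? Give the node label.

Mei

Degrees — Alice:1, Ana:1, Arjun:2, Esperanza:1, Goran:2, Juno:1, Mei:11, Nate:1, Rosa:1, Tomas:1, Vera:1, Zara:1.
The maximum is 11, attained only by Mei.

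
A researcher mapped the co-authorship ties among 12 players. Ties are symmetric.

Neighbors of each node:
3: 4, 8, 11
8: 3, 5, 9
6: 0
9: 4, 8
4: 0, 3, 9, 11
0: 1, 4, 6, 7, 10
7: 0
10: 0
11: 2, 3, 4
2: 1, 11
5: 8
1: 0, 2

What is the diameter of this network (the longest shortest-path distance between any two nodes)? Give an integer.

Eccentricity of each node (its greatest distance to any other): 0:4, 1:5, 2:4, 3:3, 4:3, 5:5, 6:5, 7:5, 8:4, 9:3, 10:5, 11:3.
The maximum eccentricity is 5, realized for instance by the pair 10–5 via 10 – 0 – 4 – 3 – 8 – 5. So the diameter is 5.

5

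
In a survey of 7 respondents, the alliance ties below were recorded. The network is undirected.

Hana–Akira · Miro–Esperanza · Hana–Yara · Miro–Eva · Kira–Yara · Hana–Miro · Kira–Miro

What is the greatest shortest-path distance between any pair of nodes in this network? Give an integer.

Eccentricity of each node (its greatest distance to any other): Akira:3, Esperanza:3, Eva:3, Hana:2, Kira:3, Miro:2, Yara:3.
The maximum eccentricity is 3, realized for instance by the pair Kira–Akira via Kira – Yara – Hana – Akira. So the diameter is 3.

3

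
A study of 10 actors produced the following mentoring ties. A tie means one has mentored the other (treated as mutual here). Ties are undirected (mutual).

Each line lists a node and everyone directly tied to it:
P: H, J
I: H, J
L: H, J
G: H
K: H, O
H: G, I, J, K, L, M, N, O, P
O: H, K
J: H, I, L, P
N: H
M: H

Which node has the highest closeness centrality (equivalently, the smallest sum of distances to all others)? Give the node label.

H

Farness (sum of distances to all others) for each node — G:17, H:9, I:16, J:14, K:16, L:16, M:17, N:17, O:16, P:16.
The smallest farness is 9, for H, so H has the highest closeness.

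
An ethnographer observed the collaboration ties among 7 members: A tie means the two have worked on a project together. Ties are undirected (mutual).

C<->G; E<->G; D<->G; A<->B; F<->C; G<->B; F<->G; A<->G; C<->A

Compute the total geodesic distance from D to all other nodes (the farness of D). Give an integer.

11

Distances from D: A:2, B:2, C:2, E:2, F:2, G:1.
Sum = 2 + 2 + 2 + 2 + 2 + 1 = 11.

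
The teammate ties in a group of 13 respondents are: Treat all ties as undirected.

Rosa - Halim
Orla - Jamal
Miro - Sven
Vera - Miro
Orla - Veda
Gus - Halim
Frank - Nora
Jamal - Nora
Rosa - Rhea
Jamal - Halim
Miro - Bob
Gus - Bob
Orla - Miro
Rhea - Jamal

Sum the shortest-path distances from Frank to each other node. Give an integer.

43

Distances from Frank: Bob:5, Gus:4, Halim:3, Jamal:2, Miro:4, Nora:1, Orla:3, Rhea:3, Rosa:4, Sven:5, Veda:4, Vera:5.
Sum = 5 + 4 + 3 + 2 + 4 + 1 + 3 + 3 + 4 + 5 + 4 + 5 = 43.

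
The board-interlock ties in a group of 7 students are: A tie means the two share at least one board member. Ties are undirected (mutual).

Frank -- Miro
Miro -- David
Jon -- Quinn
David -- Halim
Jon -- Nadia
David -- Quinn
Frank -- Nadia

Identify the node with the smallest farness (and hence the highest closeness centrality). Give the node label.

David

Farness (sum of distances to all others) for each node — David:10, Frank:12, Halim:15, Jon:12, Miro:11, Nadia:13, Quinn:11.
The smallest farness is 10, for David, so David has the highest closeness.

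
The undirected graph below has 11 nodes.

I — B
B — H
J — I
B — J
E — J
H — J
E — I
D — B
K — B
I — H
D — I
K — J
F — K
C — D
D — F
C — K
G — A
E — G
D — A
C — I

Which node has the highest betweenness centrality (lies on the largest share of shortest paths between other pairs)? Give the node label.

D

Unnormalized betweenness of each node: A:17/6, B:23/6, C:1, D:71/6, E:11/2, F:2/3, G:4/3, H:0, I:35/4, J:65/12, K:23/6.
D has the largest value, 71/6, making it the main broker — the node through which the most shortest paths run.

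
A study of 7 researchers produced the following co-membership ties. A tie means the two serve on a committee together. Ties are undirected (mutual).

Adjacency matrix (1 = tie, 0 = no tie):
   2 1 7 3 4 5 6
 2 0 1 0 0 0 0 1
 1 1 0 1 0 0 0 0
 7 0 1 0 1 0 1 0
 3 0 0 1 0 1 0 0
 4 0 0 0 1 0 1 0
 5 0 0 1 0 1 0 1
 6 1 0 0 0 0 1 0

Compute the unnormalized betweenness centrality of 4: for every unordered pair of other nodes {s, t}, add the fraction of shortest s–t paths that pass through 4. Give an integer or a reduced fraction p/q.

1

Pairs whose geodesics pass through 4 — 3–5: 1/2; 3–6: 1/2.
All other pairs contribute 0.
Summing the contributions gives betweenness(4) = 1.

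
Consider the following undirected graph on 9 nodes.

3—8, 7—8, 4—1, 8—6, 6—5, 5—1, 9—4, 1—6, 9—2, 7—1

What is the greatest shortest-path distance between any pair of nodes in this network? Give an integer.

Eccentricity of each node (its greatest distance to any other): 1:3, 2:6, 3:6, 4:4, 5:4, 6:4, 7:4, 8:5, 9:5.
The maximum eccentricity is 6, realized for instance by the pair 3–2 via 3 – 8 – 6 – 1 – 4 – 9 – 2. So the diameter is 6.

6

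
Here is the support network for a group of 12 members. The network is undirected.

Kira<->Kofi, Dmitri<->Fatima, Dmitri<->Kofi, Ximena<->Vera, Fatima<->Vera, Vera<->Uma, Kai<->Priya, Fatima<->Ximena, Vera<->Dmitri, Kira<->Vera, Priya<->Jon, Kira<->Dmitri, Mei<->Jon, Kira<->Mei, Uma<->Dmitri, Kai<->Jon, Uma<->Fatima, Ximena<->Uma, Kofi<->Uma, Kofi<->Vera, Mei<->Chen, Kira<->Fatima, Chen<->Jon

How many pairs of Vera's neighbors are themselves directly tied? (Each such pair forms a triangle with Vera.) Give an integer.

10

Vera's neighbors: Dmitri, Fatima, Kira, Kofi, Uma, and Ximena.
Neighbor pairs that are themselves tied: Vera–Dmitri–Fatima; Vera–Dmitri–Kira; Vera–Dmitri–Kofi; Vera–Dmitri–Uma; Vera–Fatima–Kira; Vera–Fatima–Uma; Vera–Fatima–Ximena; Vera–Kira–Kofi; Vera–Kofi–Uma; Vera–Uma–Ximena. Each forms one triangle with Vera, for 10 in total.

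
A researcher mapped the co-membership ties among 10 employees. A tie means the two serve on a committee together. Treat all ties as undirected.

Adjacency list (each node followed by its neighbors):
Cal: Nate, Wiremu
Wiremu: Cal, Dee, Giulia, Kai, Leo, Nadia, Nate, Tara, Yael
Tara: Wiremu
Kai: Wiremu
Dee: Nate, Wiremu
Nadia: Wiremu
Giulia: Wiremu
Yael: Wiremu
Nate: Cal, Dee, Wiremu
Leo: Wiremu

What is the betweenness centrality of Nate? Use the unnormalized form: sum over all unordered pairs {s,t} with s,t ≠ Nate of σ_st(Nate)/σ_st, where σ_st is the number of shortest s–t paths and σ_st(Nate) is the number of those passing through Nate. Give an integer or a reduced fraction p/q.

1/2

Pairs whose geodesics pass through Nate — Cal–Dee: 1/2.
All other pairs contribute 0.
Summing the contributions gives betweenness(Nate) = 1/2.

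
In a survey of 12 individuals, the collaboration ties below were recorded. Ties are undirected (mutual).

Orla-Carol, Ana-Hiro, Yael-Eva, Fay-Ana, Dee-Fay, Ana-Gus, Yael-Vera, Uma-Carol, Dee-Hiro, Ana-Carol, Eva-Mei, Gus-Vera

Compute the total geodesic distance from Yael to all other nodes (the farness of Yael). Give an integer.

Distances from Yael: Ana:3, Carol:4, Dee:5, Eva:1, Fay:4, Gus:2, Hiro:4, Mei:2, Orla:5, Uma:5, Vera:1.
Sum = 3 + 4 + 5 + 1 + 4 + 2 + 4 + 2 + 5 + 5 + 1 = 36.

36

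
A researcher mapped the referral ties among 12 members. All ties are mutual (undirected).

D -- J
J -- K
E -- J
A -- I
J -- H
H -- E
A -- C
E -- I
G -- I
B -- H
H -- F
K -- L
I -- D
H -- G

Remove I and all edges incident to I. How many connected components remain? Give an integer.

2

Without I, the remaining ties split the others into: {B, D, E, F, G, H, J, K, L}; {A, C}.
That's 2 separate components.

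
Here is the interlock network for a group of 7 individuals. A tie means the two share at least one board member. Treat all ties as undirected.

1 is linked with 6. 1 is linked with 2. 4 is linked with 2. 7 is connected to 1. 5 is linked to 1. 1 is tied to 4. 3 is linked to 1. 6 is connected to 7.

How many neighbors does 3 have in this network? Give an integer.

1

3 is directly tied to 1. That is 1 neighbor, so the degree of 3 is 1.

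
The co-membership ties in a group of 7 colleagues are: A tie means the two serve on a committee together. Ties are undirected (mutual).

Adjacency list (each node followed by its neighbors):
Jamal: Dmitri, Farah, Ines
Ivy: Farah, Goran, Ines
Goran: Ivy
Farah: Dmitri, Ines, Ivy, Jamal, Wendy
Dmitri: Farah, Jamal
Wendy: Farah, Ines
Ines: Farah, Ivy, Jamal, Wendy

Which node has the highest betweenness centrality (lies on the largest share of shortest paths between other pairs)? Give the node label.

Unnormalized betweenness of each node: Dmitri:0, Farah:6, Goran:0, Ines:5/2, Ivy:5, Jamal:1/2, Wendy:0.
Farah has the largest value, 6, making it the main broker — the node through which the most shortest paths run.

Farah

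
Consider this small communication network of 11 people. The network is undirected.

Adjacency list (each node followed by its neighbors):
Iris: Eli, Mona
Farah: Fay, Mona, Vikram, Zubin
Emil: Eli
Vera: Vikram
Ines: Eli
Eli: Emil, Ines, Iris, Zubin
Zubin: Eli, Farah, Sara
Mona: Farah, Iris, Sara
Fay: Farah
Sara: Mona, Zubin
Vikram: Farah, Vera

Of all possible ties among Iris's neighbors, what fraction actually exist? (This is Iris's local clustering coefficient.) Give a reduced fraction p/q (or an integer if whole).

Iris's neighbors: Eli and Mona (k = 2).
Possible neighbor pairs: C(2,2) = 1. Edges among them: none → e = 0.
Clustering(Iris) = 0/1.

0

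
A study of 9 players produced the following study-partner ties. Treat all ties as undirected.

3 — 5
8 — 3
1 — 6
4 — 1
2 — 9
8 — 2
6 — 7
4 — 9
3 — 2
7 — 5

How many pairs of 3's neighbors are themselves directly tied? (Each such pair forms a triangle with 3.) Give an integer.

1

3's neighbors: 2, 5, and 8.
Neighbor pairs that are themselves tied: 3–2–8. Each forms one triangle with 3, for 1 in total.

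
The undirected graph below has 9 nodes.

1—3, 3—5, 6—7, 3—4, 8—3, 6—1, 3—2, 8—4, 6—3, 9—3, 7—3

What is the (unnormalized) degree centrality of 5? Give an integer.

1

5 is directly tied to 3. That is 1 neighbor, so the degree of 5 is 1.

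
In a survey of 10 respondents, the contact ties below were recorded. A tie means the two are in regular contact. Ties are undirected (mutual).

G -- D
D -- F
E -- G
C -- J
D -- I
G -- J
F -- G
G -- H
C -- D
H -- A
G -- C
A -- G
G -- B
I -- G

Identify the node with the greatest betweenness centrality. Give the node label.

Unnormalized betweenness of each node: A:0, B:0, C:1/2, D:3/2, E:0, F:0, G:29, H:0, I:0, J:0.
G has the largest value, 29, making it the main broker — the node through which the most shortest paths run.

G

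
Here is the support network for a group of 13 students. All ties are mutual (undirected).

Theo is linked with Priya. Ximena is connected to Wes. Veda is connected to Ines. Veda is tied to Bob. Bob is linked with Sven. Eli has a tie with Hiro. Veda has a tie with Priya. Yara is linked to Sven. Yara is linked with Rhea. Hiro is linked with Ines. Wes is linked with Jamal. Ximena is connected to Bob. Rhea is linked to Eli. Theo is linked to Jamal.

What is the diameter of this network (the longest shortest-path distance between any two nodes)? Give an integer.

Eccentricity of each node (its greatest distance to any other): Bob:4, Eli:6, Hiro:5, Ines:4, Jamal:6, Priya:5, Rhea:6, Sven:4, Theo:6, Veda:4, Wes:6, Ximena:5, Yara:5.
The maximum eccentricity is 6, realized for instance by the pair Eli–Wes via Eli – Hiro – Ines – Veda – Bob – Ximena – Wes. So the diameter is 6.

6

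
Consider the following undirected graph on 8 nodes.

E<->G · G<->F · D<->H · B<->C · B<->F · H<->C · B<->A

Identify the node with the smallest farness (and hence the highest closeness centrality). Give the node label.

B

Farness (sum of distances to all others) for each node — A:19, B:13, C:15, D:25, E:25, F:15, G:19, H:19.
The smallest farness is 13, for B, so B has the highest closeness.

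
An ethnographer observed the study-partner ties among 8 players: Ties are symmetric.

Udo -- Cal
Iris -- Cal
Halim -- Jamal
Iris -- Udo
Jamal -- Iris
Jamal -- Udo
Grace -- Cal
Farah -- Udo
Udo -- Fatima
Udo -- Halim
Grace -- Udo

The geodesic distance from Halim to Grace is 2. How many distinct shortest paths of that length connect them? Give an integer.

The shortest distance is 2, and the only length-2 path is Halim–Udo–Grace. So there is exactly 1 shortest path.

1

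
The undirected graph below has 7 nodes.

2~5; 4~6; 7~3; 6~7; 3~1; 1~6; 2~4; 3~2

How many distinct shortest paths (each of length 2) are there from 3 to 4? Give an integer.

The shortest distance is 2, and the only length-2 path is 3–2–4. So there is exactly 1 shortest path.

1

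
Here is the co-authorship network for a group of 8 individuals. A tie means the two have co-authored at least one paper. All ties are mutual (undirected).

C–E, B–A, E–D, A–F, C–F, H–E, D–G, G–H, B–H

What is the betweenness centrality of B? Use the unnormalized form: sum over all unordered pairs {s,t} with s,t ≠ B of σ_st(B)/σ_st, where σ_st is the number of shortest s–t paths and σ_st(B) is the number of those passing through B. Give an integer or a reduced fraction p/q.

Pairs whose geodesics pass through B — E–A: 1/2; D–A: 2/3; G–A: 1; G–F: 1/3; H–A: 1; H–F: 1/2.
All other pairs contribute 0.
Summing the contributions gives betweenness(B) = 4.

4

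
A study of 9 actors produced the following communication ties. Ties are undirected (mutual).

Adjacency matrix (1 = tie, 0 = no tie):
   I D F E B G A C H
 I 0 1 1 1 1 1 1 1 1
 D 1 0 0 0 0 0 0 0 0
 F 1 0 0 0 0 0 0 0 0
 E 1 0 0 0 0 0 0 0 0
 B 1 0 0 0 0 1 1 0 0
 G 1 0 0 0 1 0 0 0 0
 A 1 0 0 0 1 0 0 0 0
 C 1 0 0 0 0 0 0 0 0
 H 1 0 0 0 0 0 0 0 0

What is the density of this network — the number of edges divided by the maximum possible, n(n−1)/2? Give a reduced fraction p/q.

5/18

There are 10 edges and 9 nodes, so the maximum possible is C(9,2) = 36.
Density = 10/36 = 5/18.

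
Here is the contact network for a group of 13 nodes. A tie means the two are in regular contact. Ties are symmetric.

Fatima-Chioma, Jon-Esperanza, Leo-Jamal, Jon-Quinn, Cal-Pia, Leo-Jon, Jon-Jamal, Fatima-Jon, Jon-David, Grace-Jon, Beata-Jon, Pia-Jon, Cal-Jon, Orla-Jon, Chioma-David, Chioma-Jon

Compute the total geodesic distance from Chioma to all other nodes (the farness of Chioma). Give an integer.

21

Distances from Chioma: Beata:2, Cal:2, David:1, Esperanza:2, Fatima:1, Grace:2, Jamal:2, Jon:1, Leo:2, Orla:2, Pia:2, Quinn:2.
Sum = 2 + 2 + 1 + 2 + 1 + 2 + 2 + 1 + 2 + 2 + 2 + 2 = 21.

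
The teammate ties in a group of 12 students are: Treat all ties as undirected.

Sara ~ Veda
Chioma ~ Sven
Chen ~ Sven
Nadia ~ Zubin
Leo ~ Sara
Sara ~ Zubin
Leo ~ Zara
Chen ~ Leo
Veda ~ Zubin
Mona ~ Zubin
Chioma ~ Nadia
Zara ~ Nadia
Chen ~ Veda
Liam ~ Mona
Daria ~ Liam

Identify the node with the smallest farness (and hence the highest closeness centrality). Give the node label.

Farness (sum of distances to all others) for each node — Chen:26, Chioma:29, Daria:44, Leo:26, Liam:34, Mona:26, Nadia:23, Sara:24, Sven:32, Veda:24, Zara:28, Zubin:20.
The smallest farness is 20, for Zubin, so Zubin has the highest closeness.

Zubin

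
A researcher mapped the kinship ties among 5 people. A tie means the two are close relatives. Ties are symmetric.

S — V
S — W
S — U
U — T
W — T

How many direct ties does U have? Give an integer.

U is directly tied to S and T. That is 2 neighbors, so the degree of U is 2.

2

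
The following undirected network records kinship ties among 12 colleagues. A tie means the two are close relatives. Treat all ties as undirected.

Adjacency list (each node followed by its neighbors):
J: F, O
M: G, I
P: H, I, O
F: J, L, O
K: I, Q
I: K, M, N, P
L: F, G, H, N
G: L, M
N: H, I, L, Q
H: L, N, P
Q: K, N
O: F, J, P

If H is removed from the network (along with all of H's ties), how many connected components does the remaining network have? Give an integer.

1

H's neighbors (L, N, and P) remain reachable from one another through other ties, so the rest of the network stays in one piece.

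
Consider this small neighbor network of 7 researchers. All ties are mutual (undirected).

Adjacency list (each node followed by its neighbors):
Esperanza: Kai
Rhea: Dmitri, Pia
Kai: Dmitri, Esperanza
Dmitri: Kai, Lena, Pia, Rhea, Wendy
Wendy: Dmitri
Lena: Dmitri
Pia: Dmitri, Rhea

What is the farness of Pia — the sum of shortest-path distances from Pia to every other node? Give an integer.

11

Distances from Pia: Dmitri:1, Esperanza:3, Kai:2, Lena:2, Rhea:1, Wendy:2.
Sum = 1 + 3 + 2 + 2 + 1 + 2 = 11.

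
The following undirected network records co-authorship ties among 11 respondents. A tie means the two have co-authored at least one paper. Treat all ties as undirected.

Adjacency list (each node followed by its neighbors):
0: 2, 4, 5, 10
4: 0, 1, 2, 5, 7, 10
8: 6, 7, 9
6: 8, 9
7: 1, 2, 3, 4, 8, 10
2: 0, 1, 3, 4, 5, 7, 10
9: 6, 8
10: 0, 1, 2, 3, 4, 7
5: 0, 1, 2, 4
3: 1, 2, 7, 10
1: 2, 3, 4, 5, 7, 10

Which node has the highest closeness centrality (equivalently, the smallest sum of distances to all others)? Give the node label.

7

Farness (sum of distances to all others) for each node — 0:21, 1:16, 2:15, 3:18, 4:16, 5:21, 6:27, 7:14, 8:19, 9:27, 10:16.
The smallest farness is 14, for 7, so 7 has the highest closeness.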